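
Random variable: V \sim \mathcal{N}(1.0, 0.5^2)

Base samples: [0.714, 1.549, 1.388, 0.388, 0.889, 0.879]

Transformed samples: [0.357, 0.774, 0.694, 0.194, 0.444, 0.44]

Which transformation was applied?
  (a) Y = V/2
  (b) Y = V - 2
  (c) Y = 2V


Checking option (a) Y = V/2:
  V = 0.714 -> Y = 0.357 ✓
  V = 1.549 -> Y = 0.774 ✓
  V = 1.388 -> Y = 0.694 ✓
All samples match this transformation.

(a) V/2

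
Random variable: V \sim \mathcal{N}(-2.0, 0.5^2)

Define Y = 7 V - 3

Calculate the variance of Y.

For Y = aV + b: Var(Y) = a² * Var(V)
Var(V) = 0.5^2 = 0.25
Var(Y) = 7² * 0.25 = 49 * 0.25 = 12.25

12.25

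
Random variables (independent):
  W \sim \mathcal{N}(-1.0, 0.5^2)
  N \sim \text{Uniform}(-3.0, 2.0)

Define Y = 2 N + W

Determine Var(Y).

For independent RVs: Var(aX + bY) = a²Var(X) + b²Var(Y)
Var(W) = 0.25
Var(N) = 2.0833333
Var(Y) = 1²*0.25 + 2²*2.0833333
= 1*0.25 + 4*2.0833333 = 8.5833333

8.5833333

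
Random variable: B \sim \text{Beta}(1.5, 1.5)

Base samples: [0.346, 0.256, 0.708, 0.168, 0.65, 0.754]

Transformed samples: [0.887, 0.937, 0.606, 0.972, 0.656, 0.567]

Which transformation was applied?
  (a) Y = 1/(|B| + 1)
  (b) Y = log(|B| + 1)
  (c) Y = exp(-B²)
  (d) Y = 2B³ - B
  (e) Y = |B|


Checking option (c) Y = exp(-B²):
  B = 0.346 -> Y = 0.887 ✓
  B = 0.256 -> Y = 0.937 ✓
  B = 0.708 -> Y = 0.606 ✓
All samples match this transformation.

(c) exp(-B²)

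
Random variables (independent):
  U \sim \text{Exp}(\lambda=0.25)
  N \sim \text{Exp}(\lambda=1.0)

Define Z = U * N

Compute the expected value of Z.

For independent RVs: E[XY] = E[X]*E[Y]
E[U] = 4
E[N] = 1
E[Z] = 4 * 1 = 4

4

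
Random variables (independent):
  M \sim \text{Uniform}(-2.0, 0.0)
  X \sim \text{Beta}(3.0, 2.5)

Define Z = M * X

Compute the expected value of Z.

For independent RVs: E[XY] = E[X]*E[Y]
E[M] = -1
E[X] = 0.54545455
E[Z] = -1 * 0.54545455 = -0.54545455

-0.54545455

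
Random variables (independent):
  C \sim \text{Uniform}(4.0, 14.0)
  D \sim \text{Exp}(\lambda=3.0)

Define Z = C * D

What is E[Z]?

For independent RVs: E[XY] = E[X]*E[Y]
E[C] = 9
E[D] = 0.33333333
E[Z] = 9 * 0.33333333 = 3

3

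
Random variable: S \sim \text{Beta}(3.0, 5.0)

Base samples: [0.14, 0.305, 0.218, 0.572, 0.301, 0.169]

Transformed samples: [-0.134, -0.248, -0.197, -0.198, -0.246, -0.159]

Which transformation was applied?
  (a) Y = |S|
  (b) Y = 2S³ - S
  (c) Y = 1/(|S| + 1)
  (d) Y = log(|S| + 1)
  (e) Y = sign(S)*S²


Checking option (b) Y = 2S³ - S:
  S = 0.14 -> Y = -0.134 ✓
  S = 0.305 -> Y = -0.248 ✓
  S = 0.218 -> Y = -0.197 ✓
All samples match this transformation.

(b) 2S³ - S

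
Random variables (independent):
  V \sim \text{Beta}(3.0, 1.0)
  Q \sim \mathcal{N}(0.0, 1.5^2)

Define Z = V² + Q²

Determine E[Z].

E[Z] = E[V²] + E[Q²]
E[V²] = Var(V) + E[V]² = 0.0375 + 0.5625 = 0.6
E[Q²] = Var(Q) + E[Q]² = 2.25 + 0 = 2.25
E[Z] = 0.6 + 2.25 = 2.85

2.85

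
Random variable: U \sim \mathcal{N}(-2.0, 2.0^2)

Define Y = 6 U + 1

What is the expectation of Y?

For Y = 6U + 1:
E[Y] = 6 * E[U] + 1
E[U] = -2.0 = -2
E[Y] = 6 * (-2) + 1 = -11

-11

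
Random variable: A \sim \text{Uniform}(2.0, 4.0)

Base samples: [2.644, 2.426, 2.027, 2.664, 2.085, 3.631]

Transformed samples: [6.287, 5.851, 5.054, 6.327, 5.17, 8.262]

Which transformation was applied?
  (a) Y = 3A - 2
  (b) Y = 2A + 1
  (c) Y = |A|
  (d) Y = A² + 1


Checking option (b) Y = 2A + 1:
  A = 2.644 -> Y = 6.287 ✓
  A = 2.426 -> Y = 5.851 ✓
  A = 2.027 -> Y = 5.054 ✓
All samples match this transformation.

(b) 2A + 1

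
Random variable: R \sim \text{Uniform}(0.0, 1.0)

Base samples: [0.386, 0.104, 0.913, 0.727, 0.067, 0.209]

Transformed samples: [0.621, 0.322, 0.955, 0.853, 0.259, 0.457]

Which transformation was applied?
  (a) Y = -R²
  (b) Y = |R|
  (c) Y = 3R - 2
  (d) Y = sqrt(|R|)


Checking option (d) Y = sqrt(|R|):
  R = 0.386 -> Y = 0.621 ✓
  R = 0.104 -> Y = 0.322 ✓
  R = 0.913 -> Y = 0.955 ✓
All samples match this transformation.

(d) sqrt(|R|)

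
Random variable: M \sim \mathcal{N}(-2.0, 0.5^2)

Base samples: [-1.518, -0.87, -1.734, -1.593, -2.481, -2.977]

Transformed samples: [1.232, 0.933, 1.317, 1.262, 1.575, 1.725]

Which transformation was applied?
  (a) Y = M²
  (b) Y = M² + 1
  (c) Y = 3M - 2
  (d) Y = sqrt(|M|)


Checking option (d) Y = sqrt(|M|):
  M = -1.518 -> Y = 1.232 ✓
  M = -0.87 -> Y = 0.933 ✓
  M = -1.734 -> Y = 1.317 ✓
All samples match this transformation.

(d) sqrt(|M|)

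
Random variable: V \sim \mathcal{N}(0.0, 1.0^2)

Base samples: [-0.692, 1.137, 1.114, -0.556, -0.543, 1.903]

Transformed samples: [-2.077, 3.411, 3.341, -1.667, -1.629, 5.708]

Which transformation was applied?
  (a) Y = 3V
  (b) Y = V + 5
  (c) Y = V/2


Checking option (a) Y = 3V:
  V = -0.692 -> Y = -2.077 ✓
  V = 1.137 -> Y = 3.411 ✓
  V = 1.114 -> Y = 3.341 ✓
All samples match this transformation.

(a) 3V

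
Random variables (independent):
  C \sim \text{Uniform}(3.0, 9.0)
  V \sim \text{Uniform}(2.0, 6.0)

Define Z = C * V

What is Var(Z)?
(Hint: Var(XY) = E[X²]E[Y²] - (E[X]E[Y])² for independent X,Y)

Var(XY) = E[X²]E[Y²] - (E[X]E[Y])²
E[C] = 6, Var(C) = 3
E[V] = 4, Var(V) = 1.3333333
E[C²] = 3 + 6² = 39
E[V²] = 1.3333333 + 4² = 17.333333
Var(Z) = 39*17.333333 - (6*4)²
= 676 - 576 = 100

100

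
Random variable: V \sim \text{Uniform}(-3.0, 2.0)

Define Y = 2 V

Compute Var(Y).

For Y = aV + b: Var(Y) = a² * Var(V)
Var(V) = (2 + 3)^2/12 = 2.0833333
Var(Y) = 2² * 2.0833333 = 4 * 2.0833333 = 8.3333333

8.3333333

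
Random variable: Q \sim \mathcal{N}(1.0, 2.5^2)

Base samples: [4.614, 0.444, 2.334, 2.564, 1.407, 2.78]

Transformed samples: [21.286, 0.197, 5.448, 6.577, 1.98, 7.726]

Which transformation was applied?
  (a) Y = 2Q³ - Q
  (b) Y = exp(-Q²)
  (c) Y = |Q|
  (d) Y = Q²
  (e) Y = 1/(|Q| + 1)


Checking option (d) Y = Q²:
  Q = 4.614 -> Y = 21.286 ✓
  Q = 0.444 -> Y = 0.197 ✓
  Q = 2.334 -> Y = 5.448 ✓
All samples match this transformation.

(d) Q²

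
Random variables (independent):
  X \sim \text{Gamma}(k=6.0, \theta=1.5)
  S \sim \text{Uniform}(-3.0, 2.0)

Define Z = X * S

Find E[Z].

For independent RVs: E[XY] = E[X]*E[Y]
E[X] = 9
E[S] = -0.5
E[Z] = 9 * (-0.5) = -4.5

-4.5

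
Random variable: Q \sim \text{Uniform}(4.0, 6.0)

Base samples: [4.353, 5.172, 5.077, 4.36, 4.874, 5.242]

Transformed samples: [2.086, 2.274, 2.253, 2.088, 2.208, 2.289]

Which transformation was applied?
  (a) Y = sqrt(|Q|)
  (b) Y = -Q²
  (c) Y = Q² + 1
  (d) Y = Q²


Checking option (a) Y = sqrt(|Q|):
  Q = 4.353 -> Y = 2.086 ✓
  Q = 5.172 -> Y = 2.274 ✓
  Q = 5.077 -> Y = 2.253 ✓
All samples match this transformation.

(a) sqrt(|Q|)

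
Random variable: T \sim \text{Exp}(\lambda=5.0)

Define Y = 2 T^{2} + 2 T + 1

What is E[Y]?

E[Y] = 2*E[T²] + 2*E[T] + 1
E[T] = 0.2
E[T²] = Var(T) + (E[T])² = 0.04 + 0.04 = 0.08
E[Y] = 2*0.08 + 2*0.2 + 1 = 1.56

1.56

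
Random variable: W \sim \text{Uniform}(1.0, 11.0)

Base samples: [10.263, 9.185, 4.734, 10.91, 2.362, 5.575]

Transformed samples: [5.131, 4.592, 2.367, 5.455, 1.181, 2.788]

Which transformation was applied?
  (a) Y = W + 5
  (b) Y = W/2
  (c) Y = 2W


Checking option (b) Y = W/2:
  W = 10.263 -> Y = 5.131 ✓
  W = 9.185 -> Y = 4.592 ✓
  W = 4.734 -> Y = 2.367 ✓
All samples match this transformation.

(b) W/2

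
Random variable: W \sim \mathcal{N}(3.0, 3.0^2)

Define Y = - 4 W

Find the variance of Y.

For Y = aW + b: Var(Y) = a² * Var(W)
Var(W) = 3.0^2 = 9
Var(Y) = (-4)² * 9 = 16 * 9 = 144

144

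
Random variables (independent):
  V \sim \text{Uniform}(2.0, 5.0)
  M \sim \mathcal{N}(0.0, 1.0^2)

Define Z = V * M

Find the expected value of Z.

For independent RVs: E[XY] = E[X]*E[Y]
E[V] = 3.5
E[M] = 0
E[Z] = 3.5 * 0 = 0

0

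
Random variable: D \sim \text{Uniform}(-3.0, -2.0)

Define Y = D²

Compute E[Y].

Using E[X²] = Var(X) + (E[X])²:
E[D] = -2.5
Var(D) = (-2 + 3)^2/12 = 0.083333333
E[D²] = 0.083333333 + (-2.5)² = 0.083333333 + 6.25 = 6.3333333

6.3333333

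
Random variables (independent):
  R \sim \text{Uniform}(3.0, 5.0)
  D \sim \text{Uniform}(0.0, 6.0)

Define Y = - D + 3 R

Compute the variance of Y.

For independent RVs: Var(aX + bY) = a²Var(X) + b²Var(Y)
Var(R) = 0.33333333
Var(D) = 3
Var(Y) = 3²*0.33333333 + (-1)²*3
= 9*0.33333333 + 1*3 = 6

6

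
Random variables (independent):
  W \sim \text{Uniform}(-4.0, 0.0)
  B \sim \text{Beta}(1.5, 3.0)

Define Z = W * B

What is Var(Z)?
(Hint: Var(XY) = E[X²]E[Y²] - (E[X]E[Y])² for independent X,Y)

Var(XY) = E[X²]E[Y²] - (E[X]E[Y])²
E[W] = -2, Var(W) = 1.3333333
E[B] = 0.33333333, Var(B) = 0.04040404
E[W²] = 1.3333333 + (-2)² = 5.3333333
E[B²] = 0.04040404 + 0.33333333² = 0.15151515
Var(Z) = 5.3333333*0.15151515 - (-2*0.33333333)²
= 0.80808081 - 0.44444444 = 0.36363636

0.36363636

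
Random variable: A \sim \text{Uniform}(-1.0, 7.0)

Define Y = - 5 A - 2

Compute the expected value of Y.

For Y = -5A - 2:
E[Y] = -5 * E[A] - 2
E[A] = (-1 + 7)/2 = 3
E[Y] = -5 * 3 - 2 = -17

-17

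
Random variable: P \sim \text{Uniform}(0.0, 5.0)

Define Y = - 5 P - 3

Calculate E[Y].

For Y = -5P - 3:
E[Y] = -5 * E[P] - 3
E[P] = (0 + 5)/2 = 2.5
E[Y] = -5 * 2.5 - 3 = -15.5

-15.5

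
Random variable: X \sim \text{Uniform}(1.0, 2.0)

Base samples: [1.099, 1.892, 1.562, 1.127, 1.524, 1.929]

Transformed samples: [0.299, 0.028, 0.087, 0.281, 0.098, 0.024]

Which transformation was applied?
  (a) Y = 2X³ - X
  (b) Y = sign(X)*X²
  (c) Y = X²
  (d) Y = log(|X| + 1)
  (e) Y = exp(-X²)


Checking option (e) Y = exp(-X²):
  X = 1.099 -> Y = 0.299 ✓
  X = 1.892 -> Y = 0.028 ✓
  X = 1.562 -> Y = 0.087 ✓
All samples match this transformation.

(e) exp(-X²)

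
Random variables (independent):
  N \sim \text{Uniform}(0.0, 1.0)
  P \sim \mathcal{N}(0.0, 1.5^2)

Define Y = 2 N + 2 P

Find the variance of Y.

For independent RVs: Var(aX + bY) = a²Var(X) + b²Var(Y)
Var(N) = 0.083333333
Var(P) = 2.25
Var(Y) = 2²*0.083333333 + 2²*2.25
= 4*0.083333333 + 4*2.25 = 9.3333333

9.3333333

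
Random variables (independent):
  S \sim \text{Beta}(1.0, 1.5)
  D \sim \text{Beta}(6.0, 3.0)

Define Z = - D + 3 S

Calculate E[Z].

E[Z] = 3*E[S] - 1*E[D]
E[S] = 0.4
E[D] = 0.66666667
E[Z] = 3*0.4 - 1*0.66666667 = 0.53333333

0.53333333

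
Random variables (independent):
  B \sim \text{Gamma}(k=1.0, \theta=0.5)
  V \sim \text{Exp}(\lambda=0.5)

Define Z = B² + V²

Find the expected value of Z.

E[Z] = E[B²] + E[V²]
E[B²] = Var(B) + E[B]² = 0.25 + 0.25 = 0.5
E[V²] = Var(V) + E[V]² = 4 + 4 = 8
E[Z] = 0.5 + 8 = 8.5

8.5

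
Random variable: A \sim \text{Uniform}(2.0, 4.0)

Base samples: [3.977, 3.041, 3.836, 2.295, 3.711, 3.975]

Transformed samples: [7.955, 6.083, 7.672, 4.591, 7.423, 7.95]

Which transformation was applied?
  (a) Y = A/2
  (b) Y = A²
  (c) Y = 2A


Checking option (c) Y = 2A:
  A = 3.977 -> Y = 7.955 ✓
  A = 3.041 -> Y = 6.083 ✓
  A = 3.836 -> Y = 7.672 ✓
All samples match this transformation.

(c) 2A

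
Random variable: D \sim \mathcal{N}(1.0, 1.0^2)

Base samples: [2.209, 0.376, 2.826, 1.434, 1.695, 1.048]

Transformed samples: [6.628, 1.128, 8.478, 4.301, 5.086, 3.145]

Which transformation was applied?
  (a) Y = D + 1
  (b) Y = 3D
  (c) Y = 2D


Checking option (b) Y = 3D:
  D = 2.209 -> Y = 6.628 ✓
  D = 0.376 -> Y = 1.128 ✓
  D = 2.826 -> Y = 8.478 ✓
All samples match this transformation.

(b) 3D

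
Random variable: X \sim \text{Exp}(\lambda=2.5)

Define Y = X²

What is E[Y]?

Using E[X²] = Var(X) + (E[X])²:
E[X] = 0.4
Var(X) = 1/2.5^2 = 0.16
E[X²] = 0.16 + 0.4² = 0.16 + 0.16 = 0.32

0.32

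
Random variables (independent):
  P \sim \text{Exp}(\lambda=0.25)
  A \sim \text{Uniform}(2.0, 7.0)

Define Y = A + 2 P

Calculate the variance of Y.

For independent RVs: Var(aX + bY) = a²Var(X) + b²Var(Y)
Var(P) = 16
Var(A) = 2.0833333
Var(Y) = 2²*16 + 1²*2.0833333
= 4*16 + 1*2.0833333 = 66.083333

66.083333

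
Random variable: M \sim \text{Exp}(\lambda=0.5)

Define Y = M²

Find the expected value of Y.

E[M²] = Var(M) + (E[M])² = 4 + 4 = 8

8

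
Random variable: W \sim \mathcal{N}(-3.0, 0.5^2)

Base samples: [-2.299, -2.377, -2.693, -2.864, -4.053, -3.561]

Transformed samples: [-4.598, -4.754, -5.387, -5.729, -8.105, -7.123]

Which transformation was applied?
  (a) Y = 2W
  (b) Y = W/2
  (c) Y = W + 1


Checking option (a) Y = 2W:
  W = -2.299 -> Y = -4.598 ✓
  W = -2.377 -> Y = -4.754 ✓
  W = -2.693 -> Y = -5.387 ✓
All samples match this transformation.

(a) 2W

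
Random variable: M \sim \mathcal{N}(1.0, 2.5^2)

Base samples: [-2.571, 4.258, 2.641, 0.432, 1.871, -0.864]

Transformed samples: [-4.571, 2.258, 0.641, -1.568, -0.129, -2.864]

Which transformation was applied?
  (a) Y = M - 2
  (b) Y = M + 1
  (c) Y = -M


Checking option (a) Y = M - 2:
  M = -2.571 -> Y = -4.571 ✓
  M = 4.258 -> Y = 2.258 ✓
  M = 2.641 -> Y = 0.641 ✓
All samples match this transformation.

(a) M - 2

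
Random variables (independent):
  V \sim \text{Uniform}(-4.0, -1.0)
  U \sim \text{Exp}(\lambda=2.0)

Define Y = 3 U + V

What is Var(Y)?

For independent RVs: Var(aX + bY) = a²Var(X) + b²Var(Y)
Var(V) = 0.75
Var(U) = 0.25
Var(Y) = 1²*0.75 + 3²*0.25
= 1*0.75 + 9*0.25 = 3

3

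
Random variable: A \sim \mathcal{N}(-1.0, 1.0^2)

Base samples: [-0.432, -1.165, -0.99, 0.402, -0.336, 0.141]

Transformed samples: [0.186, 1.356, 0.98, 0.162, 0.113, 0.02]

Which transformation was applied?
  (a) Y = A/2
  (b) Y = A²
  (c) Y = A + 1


Checking option (b) Y = A²:
  A = -0.432 -> Y = 0.186 ✓
  A = -1.165 -> Y = 1.356 ✓
  A = -0.99 -> Y = 0.98 ✓
All samples match this transformation.

(b) A²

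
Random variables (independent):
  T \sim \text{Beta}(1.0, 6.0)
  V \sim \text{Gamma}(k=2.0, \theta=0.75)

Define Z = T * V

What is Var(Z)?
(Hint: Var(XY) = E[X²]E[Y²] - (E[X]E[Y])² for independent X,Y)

Var(XY) = E[X²]E[Y²] - (E[X]E[Y])²
E[T] = 0.14285714, Var(T) = 0.015306122
E[V] = 1.5, Var(V) = 1.125
E[T²] = 0.015306122 + 0.14285714² = 0.035714286
E[V²] = 1.125 + 1.5² = 3.375
Var(Z) = 0.035714286*3.375 - (0.14285714*1.5)²
= 0.12053571 - 0.045918367 = 0.074617347

0.074617347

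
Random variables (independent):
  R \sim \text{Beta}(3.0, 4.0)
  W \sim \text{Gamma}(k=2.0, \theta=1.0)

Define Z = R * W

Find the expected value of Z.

For independent RVs: E[XY] = E[X]*E[Y]
E[R] = 0.42857143
E[W] = 2
E[Z] = 0.42857143 * 2 = 0.85714286

0.85714286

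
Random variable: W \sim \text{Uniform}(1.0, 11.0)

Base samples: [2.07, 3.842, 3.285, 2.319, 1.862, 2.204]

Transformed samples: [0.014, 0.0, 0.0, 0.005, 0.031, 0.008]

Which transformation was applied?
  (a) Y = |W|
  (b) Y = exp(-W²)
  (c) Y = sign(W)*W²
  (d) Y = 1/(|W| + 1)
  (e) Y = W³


Checking option (b) Y = exp(-W²):
  W = 2.07 -> Y = 0.014 ✓
  W = 3.842 -> Y = 0.0 ✓
  W = 3.285 -> Y = 0.0 ✓
All samples match this transformation.

(b) exp(-W²)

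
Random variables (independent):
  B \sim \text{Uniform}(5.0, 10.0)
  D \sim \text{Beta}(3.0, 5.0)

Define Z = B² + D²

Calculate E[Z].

E[Z] = E[B²] + E[D²]
E[B²] = Var(B) + E[B]² = 2.0833333 + 56.25 = 58.333333
E[D²] = Var(D) + E[D]² = 0.026041667 + 0.140625 = 0.16666667
E[Z] = 58.333333 + 0.16666667 = 58.5

58.5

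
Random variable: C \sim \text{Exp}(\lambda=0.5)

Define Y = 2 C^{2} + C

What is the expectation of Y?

E[Y] = 2*E[C²] + 1*E[C]
E[C] = 2
E[C²] = Var(C) + (E[C])² = 4 + 4 = 8
E[Y] = 2*8 + 1*2 = 18

18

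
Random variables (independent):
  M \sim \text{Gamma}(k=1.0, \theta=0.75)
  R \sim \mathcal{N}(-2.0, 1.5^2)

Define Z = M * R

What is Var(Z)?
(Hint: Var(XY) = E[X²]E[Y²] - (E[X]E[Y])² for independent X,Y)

Var(XY) = E[X²]E[Y²] - (E[X]E[Y])²
E[M] = 0.75, Var(M) = 0.5625
E[R] = -2, Var(R) = 2.25
E[M²] = 0.5625 + 0.75² = 1.125
E[R²] = 2.25 + (-2)² = 6.25
Var(Z) = 1.125*6.25 - (0.75*(-2))²
= 7.03125 - 2.25 = 4.78125

4.78125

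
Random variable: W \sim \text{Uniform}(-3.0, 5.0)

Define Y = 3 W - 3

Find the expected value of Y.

For Y = 3W - 3:
E[Y] = 3 * E[W] - 3
E[W] = (-3 + 5)/2 = 1
E[Y] = 3 * 1 - 3 = 0

0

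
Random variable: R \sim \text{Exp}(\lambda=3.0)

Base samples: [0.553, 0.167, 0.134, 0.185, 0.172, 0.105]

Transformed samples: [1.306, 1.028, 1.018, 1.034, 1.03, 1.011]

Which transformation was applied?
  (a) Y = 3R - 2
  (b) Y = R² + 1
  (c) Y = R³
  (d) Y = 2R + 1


Checking option (b) Y = R² + 1:
  R = 0.553 -> Y = 1.306 ✓
  R = 0.167 -> Y = 1.028 ✓
  R = 0.134 -> Y = 1.018 ✓
All samples match this transformation.

(b) R² + 1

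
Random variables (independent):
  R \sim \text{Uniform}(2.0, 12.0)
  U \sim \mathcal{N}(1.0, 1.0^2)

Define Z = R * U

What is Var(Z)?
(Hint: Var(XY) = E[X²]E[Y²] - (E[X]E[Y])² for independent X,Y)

Var(XY) = E[X²]E[Y²] - (E[X]E[Y])²
E[R] = 7, Var(R) = 8.3333333
E[U] = 1, Var(U) = 1
E[R²] = 8.3333333 + 7² = 57.333333
E[U²] = 1 + 1² = 2
Var(Z) = 57.333333*2 - (7*1)²
= 114.66667 - 49 = 65.666667

65.666667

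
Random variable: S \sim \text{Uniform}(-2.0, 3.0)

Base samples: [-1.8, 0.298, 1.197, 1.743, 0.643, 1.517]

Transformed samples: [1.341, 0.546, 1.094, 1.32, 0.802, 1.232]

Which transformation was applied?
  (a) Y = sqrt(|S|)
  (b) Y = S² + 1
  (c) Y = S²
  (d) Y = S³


Checking option (a) Y = sqrt(|S|):
  S = -1.8 -> Y = 1.341 ✓
  S = 0.298 -> Y = 0.546 ✓
  S = 1.197 -> Y = 1.094 ✓
All samples match this transformation.

(a) sqrt(|S|)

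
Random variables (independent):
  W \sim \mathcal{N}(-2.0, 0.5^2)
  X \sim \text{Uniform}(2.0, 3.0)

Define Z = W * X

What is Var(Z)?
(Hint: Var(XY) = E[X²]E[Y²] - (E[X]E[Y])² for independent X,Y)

Var(XY) = E[X²]E[Y²] - (E[X]E[Y])²
E[W] = -2, Var(W) = 0.25
E[X] = 2.5, Var(X) = 0.083333333
E[W²] = 0.25 + (-2)² = 4.25
E[X²] = 0.083333333 + 2.5² = 6.3333333
Var(Z) = 4.25*6.3333333 - (-2*2.5)²
= 26.916667 - 25 = 1.9166667

1.9166667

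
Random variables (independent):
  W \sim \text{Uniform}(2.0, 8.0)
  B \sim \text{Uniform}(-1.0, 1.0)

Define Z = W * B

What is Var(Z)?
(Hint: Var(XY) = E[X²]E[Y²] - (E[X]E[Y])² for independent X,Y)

Var(XY) = E[X²]E[Y²] - (E[X]E[Y])²
E[W] = 5, Var(W) = 3
E[B] = 0, Var(B) = 0.33333333
E[W²] = 3 + 5² = 28
E[B²] = 0.33333333 + 0² = 0.33333333
Var(Z) = 28*0.33333333 - (5*0)²
= 9.3333333 - 0 = 9.3333333

9.3333333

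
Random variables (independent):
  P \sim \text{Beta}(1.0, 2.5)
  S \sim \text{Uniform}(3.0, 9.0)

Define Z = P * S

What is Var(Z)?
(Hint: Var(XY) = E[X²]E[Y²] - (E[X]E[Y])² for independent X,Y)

Var(XY) = E[X²]E[Y²] - (E[X]E[Y])²
E[P] = 0.28571429, Var(P) = 0.045351474
E[S] = 6, Var(S) = 3
E[P²] = 0.045351474 + 0.28571429² = 0.12698413
E[S²] = 3 + 6² = 39
Var(Z) = 0.12698413*39 - (0.28571429*6)²
= 4.952381 - 2.9387755 = 2.0136054

2.0136054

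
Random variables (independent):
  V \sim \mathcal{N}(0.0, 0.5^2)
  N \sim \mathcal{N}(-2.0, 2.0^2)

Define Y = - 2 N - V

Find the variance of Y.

For independent RVs: Var(aX + bY) = a²Var(X) + b²Var(Y)
Var(V) = 0.25
Var(N) = 4
Var(Y) = (-1)²*0.25 + (-2)²*4
= 1*0.25 + 4*4 = 16.25

16.25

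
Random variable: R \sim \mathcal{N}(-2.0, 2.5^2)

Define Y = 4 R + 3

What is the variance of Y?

For Y = aR + b: Var(Y) = a² * Var(R)
Var(R) = 2.5^2 = 6.25
Var(Y) = 4² * 6.25 = 16 * 6.25 = 100

100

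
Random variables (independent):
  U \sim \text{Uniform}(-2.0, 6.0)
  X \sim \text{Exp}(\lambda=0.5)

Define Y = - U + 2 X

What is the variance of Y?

For independent RVs: Var(aX + bY) = a²Var(X) + b²Var(Y)
Var(U) = 5.3333333
Var(X) = 4
Var(Y) = (-1)²*5.3333333 + 2²*4
= 1*5.3333333 + 4*4 = 21.333333

21.333333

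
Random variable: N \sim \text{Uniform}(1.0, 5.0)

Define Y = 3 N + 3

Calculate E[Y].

For Y = 3N + 3:
E[Y] = 3 * E[N] + 3
E[N] = (1 + 5)/2 = 3
E[Y] = 3 * 3 + 3 = 12

12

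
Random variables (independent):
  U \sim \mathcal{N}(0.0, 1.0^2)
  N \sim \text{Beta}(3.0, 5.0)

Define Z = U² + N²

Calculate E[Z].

E[Z] = E[U²] + E[N²]
E[U²] = Var(U) + E[U]² = 1 + 0 = 1
E[N²] = Var(N) + E[N]² = 0.026041667 + 0.140625 = 0.16666667
E[Z] = 1 + 0.16666667 = 1.1666667

1.1666667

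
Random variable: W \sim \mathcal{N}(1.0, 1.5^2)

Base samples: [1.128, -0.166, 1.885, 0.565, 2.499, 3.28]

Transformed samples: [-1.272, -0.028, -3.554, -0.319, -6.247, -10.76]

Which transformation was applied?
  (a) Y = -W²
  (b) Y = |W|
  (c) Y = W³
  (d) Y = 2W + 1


Checking option (a) Y = -W²:
  W = 1.128 -> Y = -1.272 ✓
  W = -0.166 -> Y = -0.028 ✓
  W = 1.885 -> Y = -3.554 ✓
All samples match this transformation.

(a) -W²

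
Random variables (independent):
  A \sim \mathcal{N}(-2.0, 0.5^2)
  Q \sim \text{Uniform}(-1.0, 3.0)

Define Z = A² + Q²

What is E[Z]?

E[Z] = E[A²] + E[Q²]
E[A²] = Var(A) + E[A]² = 0.25 + 4 = 4.25
E[Q²] = Var(Q) + E[Q]² = 1.3333333 + 1 = 2.3333333
E[Z] = 4.25 + 2.3333333 = 6.5833333

6.5833333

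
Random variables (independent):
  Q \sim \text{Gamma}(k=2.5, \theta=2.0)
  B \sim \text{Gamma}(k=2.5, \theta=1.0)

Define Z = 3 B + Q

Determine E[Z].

E[Z] = 1*E[Q] + 3*E[B]
E[Q] = 5
E[B] = 2.5
E[Z] = 1*5 + 3*2.5 = 12.5

12.5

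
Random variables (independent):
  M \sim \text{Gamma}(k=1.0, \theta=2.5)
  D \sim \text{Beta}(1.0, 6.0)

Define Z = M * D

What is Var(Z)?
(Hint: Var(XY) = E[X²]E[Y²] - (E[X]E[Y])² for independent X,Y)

Var(XY) = E[X²]E[Y²] - (E[X]E[Y])²
E[M] = 2.5, Var(M) = 6.25
E[D] = 0.14285714, Var(D) = 0.015306122
E[M²] = 6.25 + 2.5² = 12.5
E[D²] = 0.015306122 + 0.14285714² = 0.035714286
Var(Z) = 12.5*0.035714286 - (2.5*0.14285714)²
= 0.44642857 - 0.12755102 = 0.31887755

0.31887755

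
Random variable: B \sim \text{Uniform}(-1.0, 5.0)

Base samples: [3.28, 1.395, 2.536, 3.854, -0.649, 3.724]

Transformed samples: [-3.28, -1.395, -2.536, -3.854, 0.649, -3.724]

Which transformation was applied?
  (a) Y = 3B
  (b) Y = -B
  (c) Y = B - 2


Checking option (b) Y = -B:
  B = 3.28 -> Y = -3.28 ✓
  B = 1.395 -> Y = -1.395 ✓
  B = 2.536 -> Y = -2.536 ✓
All samples match this transformation.

(b) -B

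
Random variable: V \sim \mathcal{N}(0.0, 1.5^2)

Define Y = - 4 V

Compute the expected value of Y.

For Y = -4V:
E[Y] = -4 * E[V]
E[V] = 0.0 = 0
E[Y] = -4 * 0 = 0

0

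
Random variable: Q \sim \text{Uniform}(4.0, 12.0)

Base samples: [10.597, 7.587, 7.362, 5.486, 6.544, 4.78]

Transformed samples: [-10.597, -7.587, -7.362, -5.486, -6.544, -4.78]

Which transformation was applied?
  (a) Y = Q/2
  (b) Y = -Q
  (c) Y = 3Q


Checking option (b) Y = -Q:
  Q = 10.597 -> Y = -10.597 ✓
  Q = 7.587 -> Y = -7.587 ✓
  Q = 7.362 -> Y = -7.362 ✓
All samples match this transformation.

(b) -Q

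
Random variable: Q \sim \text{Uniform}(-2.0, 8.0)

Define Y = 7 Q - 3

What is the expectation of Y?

For Y = 7Q - 3:
E[Y] = 7 * E[Q] - 3
E[Q] = (-2 + 8)/2 = 3
E[Y] = 7 * 3 - 3 = 18

18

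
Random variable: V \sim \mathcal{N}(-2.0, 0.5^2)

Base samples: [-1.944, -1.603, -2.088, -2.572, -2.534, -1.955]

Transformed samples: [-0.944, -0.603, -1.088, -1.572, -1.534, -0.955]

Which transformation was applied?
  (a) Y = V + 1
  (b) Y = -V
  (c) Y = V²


Checking option (a) Y = V + 1:
  V = -1.944 -> Y = -0.944 ✓
  V = -1.603 -> Y = -0.603 ✓
  V = -2.088 -> Y = -1.088 ✓
All samples match this transformation.

(a) V + 1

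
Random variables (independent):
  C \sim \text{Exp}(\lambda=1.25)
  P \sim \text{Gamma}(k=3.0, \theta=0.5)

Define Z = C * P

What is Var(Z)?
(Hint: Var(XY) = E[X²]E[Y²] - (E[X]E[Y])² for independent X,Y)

Var(XY) = E[X²]E[Y²] - (E[X]E[Y])²
E[C] = 0.8, Var(C) = 0.64
E[P] = 1.5, Var(P) = 0.75
E[C²] = 0.64 + 0.8² = 1.28
E[P²] = 0.75 + 1.5² = 3
Var(Z) = 1.28*3 - (0.8*1.5)²
= 3.84 - 1.44 = 2.4

2.4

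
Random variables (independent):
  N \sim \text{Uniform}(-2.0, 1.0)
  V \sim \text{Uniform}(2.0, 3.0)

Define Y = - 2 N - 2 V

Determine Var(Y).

For independent RVs: Var(aX + bY) = a²Var(X) + b²Var(Y)
Var(N) = 0.75
Var(V) = 0.083333333
Var(Y) = (-2)²*0.75 + (-2)²*0.083333333
= 4*0.75 + 4*0.083333333 = 3.3333333

3.3333333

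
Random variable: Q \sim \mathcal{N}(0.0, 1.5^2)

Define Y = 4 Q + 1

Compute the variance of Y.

For Y = aQ + b: Var(Y) = a² * Var(Q)
Var(Q) = 1.5^2 = 2.25
Var(Y) = 4² * 2.25 = 16 * 2.25 = 36

36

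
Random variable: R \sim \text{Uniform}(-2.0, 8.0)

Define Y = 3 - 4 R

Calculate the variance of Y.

For Y = aR + b: Var(Y) = a² * Var(R)
Var(R) = (8 + 2)^2/12 = 8.3333333
Var(Y) = (-4)² * 8.3333333 = 16 * 8.3333333 = 133.33333

133.33333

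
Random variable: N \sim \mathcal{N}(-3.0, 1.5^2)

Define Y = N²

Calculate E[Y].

E[N²] = Var(N) + (E[N])² = 2.25 + 9 = 11.25

11.25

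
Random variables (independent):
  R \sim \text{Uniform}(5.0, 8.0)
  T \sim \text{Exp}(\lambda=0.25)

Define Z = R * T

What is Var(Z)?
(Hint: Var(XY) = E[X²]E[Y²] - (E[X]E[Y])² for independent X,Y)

Var(XY) = E[X²]E[Y²] - (E[X]E[Y])²
E[R] = 6.5, Var(R) = 0.75
E[T] = 4, Var(T) = 16
E[R²] = 0.75 + 6.5² = 43
E[T²] = 16 + 4² = 32
Var(Z) = 43*32 - (6.5*4)²
= 1376 - 676 = 700

700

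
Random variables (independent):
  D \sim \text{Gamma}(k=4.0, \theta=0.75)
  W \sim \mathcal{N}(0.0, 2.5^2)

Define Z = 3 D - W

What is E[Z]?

E[Z] = 3*E[D] - 1*E[W]
E[D] = 3
E[W] = 0
E[Z] = 3*3 - 1*0 = 9

9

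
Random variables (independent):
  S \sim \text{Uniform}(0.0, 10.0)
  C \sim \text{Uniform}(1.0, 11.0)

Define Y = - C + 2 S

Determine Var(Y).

For independent RVs: Var(aX + bY) = a²Var(X) + b²Var(Y)
Var(S) = 8.3333333
Var(C) = 8.3333333
Var(Y) = 2²*8.3333333 + (-1)²*8.3333333
= 4*8.3333333 + 1*8.3333333 = 41.666667

41.666667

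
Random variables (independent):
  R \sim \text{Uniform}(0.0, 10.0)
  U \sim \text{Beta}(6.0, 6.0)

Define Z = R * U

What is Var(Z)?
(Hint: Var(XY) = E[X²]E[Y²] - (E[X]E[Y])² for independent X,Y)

Var(XY) = E[X²]E[Y²] - (E[X]E[Y])²
E[R] = 5, Var(R) = 8.3333333
E[U] = 0.5, Var(U) = 0.019230769
E[R²] = 8.3333333 + 5² = 33.333333
E[U²] = 0.019230769 + 0.5² = 0.26923077
Var(Z) = 33.333333*0.26923077 - (5*0.5)²
= 8.974359 - 6.25 = 2.724359

2.724359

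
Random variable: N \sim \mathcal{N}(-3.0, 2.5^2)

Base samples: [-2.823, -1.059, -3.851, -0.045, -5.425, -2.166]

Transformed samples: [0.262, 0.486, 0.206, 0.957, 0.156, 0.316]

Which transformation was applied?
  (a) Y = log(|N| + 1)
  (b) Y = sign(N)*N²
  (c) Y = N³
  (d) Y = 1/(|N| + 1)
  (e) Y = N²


Checking option (d) Y = 1/(|N| + 1):
  N = -2.823 -> Y = 0.262 ✓
  N = -1.059 -> Y = 0.486 ✓
  N = -3.851 -> Y = 0.206 ✓
All samples match this transformation.

(d) 1/(|N| + 1)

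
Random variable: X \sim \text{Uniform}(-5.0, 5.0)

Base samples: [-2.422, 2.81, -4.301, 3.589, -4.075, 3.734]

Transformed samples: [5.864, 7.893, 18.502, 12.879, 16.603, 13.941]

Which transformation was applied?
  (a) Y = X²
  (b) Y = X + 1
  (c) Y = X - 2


Checking option (a) Y = X²:
  X = -2.422 -> Y = 5.864 ✓
  X = 2.81 -> Y = 7.893 ✓
  X = -4.301 -> Y = 18.502 ✓
All samples match this transformation.

(a) X²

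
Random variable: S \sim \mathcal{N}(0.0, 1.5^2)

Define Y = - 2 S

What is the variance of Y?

For Y = aS + b: Var(Y) = a² * Var(S)
Var(S) = 1.5^2 = 2.25
Var(Y) = (-2)² * 2.25 = 4 * 2.25 = 9

9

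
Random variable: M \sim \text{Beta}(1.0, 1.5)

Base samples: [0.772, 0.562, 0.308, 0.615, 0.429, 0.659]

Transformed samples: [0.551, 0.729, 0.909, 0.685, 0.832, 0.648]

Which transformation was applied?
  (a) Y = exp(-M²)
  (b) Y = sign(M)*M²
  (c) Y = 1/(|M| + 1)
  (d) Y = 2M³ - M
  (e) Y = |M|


Checking option (a) Y = exp(-M²):
  M = 0.772 -> Y = 0.551 ✓
  M = 0.562 -> Y = 0.729 ✓
  M = 0.308 -> Y = 0.909 ✓
All samples match this transformation.

(a) exp(-M²)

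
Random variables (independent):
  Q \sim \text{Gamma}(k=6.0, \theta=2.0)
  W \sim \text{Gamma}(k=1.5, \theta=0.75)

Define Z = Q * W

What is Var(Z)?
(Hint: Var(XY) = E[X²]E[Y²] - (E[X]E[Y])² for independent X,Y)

Var(XY) = E[X²]E[Y²] - (E[X]E[Y])²
E[Q] = 12, Var(Q) = 24
E[W] = 1.125, Var(W) = 0.84375
E[Q²] = 24 + 12² = 168
E[W²] = 0.84375 + 1.125² = 2.109375
Var(Z) = 168*2.109375 - (12*1.125)²
= 354.375 - 182.25 = 172.125

172.125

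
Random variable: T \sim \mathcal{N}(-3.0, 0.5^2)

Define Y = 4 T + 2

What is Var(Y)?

For Y = aT + b: Var(Y) = a² * Var(T)
Var(T) = 0.5^2 = 0.25
Var(Y) = 4² * 0.25 = 16 * 0.25 = 4

4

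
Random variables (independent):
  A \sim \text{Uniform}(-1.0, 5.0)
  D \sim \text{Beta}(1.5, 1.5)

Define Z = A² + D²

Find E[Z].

E[Z] = E[A²] + E[D²]
E[A²] = Var(A) + E[A]² = 3 + 4 = 7
E[D²] = Var(D) + E[D]² = 0.0625 + 0.25 = 0.3125
E[Z] = 7 + 0.3125 = 7.3125

7.3125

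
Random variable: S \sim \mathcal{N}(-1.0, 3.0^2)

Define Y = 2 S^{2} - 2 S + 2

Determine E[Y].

E[Y] = 2*E[S²] - 2*E[S] + 2
E[S] = -1
E[S²] = Var(S) + (E[S])² = 9 + 1 = 10
E[Y] = 2*10 - 2*(-1) + 2 = 24

24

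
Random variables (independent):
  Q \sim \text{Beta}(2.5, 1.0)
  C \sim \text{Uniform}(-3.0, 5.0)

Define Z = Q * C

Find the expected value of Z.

For independent RVs: E[XY] = E[X]*E[Y]
E[Q] = 0.71428571
E[C] = 1
E[Z] = 0.71428571 * 1 = 0.71428571

0.71428571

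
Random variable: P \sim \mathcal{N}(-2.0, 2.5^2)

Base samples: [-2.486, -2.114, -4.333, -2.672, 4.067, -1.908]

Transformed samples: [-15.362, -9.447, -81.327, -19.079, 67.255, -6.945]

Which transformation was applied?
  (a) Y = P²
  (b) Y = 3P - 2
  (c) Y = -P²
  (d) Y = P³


Checking option (d) Y = P³:
  P = -2.486 -> Y = -15.362 ✓
  P = -2.114 -> Y = -9.447 ✓
  P = -4.333 -> Y = -81.327 ✓
All samples match this transformation.

(d) P³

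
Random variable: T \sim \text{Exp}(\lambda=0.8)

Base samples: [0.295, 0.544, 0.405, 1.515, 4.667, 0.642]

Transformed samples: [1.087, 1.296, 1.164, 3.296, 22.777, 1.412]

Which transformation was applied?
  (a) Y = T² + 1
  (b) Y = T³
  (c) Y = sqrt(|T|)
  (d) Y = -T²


Checking option (a) Y = T² + 1:
  T = 0.295 -> Y = 1.087 ✓
  T = 0.544 -> Y = 1.296 ✓
  T = 0.405 -> Y = 1.164 ✓
All samples match this transformation.

(a) T² + 1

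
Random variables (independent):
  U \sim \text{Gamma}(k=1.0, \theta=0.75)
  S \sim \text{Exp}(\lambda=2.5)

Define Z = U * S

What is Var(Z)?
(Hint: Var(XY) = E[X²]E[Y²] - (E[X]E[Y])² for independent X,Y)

Var(XY) = E[X²]E[Y²] - (E[X]E[Y])²
E[U] = 0.75, Var(U) = 0.5625
E[S] = 0.4, Var(S) = 0.16
E[U²] = 0.5625 + 0.75² = 1.125
E[S²] = 0.16 + 0.4² = 0.32
Var(Z) = 1.125*0.32 - (0.75*0.4)²
= 0.36 - 0.09 = 0.27

0.27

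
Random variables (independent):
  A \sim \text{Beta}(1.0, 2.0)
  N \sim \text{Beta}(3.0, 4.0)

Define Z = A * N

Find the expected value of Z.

For independent RVs: E[XY] = E[X]*E[Y]
E[A] = 0.33333333
E[N] = 0.42857143
E[Z] = 0.33333333 * 0.42857143 = 0.14285714

0.14285714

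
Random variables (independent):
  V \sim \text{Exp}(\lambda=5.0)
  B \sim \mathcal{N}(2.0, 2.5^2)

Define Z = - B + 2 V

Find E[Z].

E[Z] = 2*E[V] - 1*E[B]
E[V] = 0.2
E[B] = 2
E[Z] = 2*0.2 - 1*2 = -1.6

-1.6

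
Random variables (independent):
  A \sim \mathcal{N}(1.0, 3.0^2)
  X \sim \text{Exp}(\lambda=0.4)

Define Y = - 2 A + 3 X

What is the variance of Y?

For independent RVs: Var(aX + bY) = a²Var(X) + b²Var(Y)
Var(A) = 9
Var(X) = 6.25
Var(Y) = (-2)²*9 + 3²*6.25
= 4*9 + 9*6.25 = 92.25

92.25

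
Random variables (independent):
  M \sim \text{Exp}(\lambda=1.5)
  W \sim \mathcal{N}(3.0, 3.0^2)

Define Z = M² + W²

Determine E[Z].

E[Z] = E[M²] + E[W²]
E[M²] = Var(M) + E[M]² = 0.44444444 + 0.44444444 = 0.88888889
E[W²] = Var(W) + E[W]² = 9 + 9 = 18
E[Z] = 0.88888889 + 18 = 18.888889

18.888889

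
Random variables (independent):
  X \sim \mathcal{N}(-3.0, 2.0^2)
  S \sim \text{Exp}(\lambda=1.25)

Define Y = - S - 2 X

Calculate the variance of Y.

For independent RVs: Var(aX + bY) = a²Var(X) + b²Var(Y)
Var(X) = 4
Var(S) = 0.64
Var(Y) = (-2)²*4 + (-1)²*0.64
= 4*4 + 1*0.64 = 16.64

16.64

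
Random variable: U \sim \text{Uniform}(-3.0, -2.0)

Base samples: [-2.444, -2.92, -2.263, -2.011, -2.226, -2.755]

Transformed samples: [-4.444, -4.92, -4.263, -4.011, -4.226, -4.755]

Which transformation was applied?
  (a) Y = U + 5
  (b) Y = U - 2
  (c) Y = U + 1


Checking option (b) Y = U - 2:
  U = -2.444 -> Y = -4.444 ✓
  U = -2.92 -> Y = -4.92 ✓
  U = -2.263 -> Y = -4.263 ✓
All samples match this transformation.

(b) U - 2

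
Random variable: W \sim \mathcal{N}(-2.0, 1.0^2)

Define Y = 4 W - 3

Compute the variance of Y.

For Y = aW + b: Var(Y) = a² * Var(W)
Var(W) = 1.0^2 = 1
Var(Y) = 4² * 1 = 16 * 1 = 16

16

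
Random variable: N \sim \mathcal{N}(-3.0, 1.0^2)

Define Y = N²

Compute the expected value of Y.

E[N²] = Var(N) + (E[N])² = 1 + 9 = 10

10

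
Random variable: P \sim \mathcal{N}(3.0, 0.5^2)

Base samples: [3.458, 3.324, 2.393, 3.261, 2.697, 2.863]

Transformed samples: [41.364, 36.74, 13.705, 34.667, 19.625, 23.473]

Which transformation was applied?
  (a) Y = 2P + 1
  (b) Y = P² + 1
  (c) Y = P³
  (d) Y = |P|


Checking option (c) Y = P³:
  P = 3.458 -> Y = 41.364 ✓
  P = 3.324 -> Y = 36.74 ✓
  P = 2.393 -> Y = 13.705 ✓
All samples match this transformation.

(c) P³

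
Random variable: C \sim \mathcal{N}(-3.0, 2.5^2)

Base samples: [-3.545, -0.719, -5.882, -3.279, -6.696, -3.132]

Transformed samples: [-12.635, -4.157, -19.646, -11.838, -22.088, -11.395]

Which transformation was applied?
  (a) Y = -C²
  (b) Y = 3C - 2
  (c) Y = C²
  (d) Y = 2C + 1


Checking option (b) Y = 3C - 2:
  C = -3.545 -> Y = -12.635 ✓
  C = -0.719 -> Y = -4.157 ✓
  C = -5.882 -> Y = -19.646 ✓
All samples match this transformation.

(b) 3C - 2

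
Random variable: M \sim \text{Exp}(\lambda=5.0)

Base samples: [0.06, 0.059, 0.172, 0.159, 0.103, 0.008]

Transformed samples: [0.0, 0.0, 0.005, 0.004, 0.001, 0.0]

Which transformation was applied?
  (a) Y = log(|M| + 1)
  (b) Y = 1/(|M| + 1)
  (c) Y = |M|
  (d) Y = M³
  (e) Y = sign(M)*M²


Checking option (d) Y = M³:
  M = 0.06 -> Y = 0.0 ✓
  M = 0.059 -> Y = 0.0 ✓
  M = 0.172 -> Y = 0.005 ✓
All samples match this transformation.

(d) M³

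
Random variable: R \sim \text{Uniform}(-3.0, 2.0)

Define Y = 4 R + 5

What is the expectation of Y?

For Y = 4R + 5:
E[Y] = 4 * E[R] + 5
E[R] = (-3 + 2)/2 = -0.5
E[Y] = 4 * (-0.5) + 5 = 3

3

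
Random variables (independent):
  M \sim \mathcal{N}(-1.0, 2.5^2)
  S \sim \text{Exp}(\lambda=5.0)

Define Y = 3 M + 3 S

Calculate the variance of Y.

For independent RVs: Var(aX + bY) = a²Var(X) + b²Var(Y)
Var(M) = 6.25
Var(S) = 0.04
Var(Y) = 3²*6.25 + 3²*0.04
= 9*6.25 + 9*0.04 = 56.61

56.61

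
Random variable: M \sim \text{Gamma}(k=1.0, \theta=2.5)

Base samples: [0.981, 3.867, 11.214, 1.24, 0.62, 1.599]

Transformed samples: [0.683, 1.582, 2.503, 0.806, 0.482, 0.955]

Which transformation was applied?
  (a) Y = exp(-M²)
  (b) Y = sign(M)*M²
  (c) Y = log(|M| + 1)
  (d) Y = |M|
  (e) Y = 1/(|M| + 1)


Checking option (c) Y = log(|M| + 1):
  M = 0.981 -> Y = 0.683 ✓
  M = 3.867 -> Y = 1.582 ✓
  M = 11.214 -> Y = 2.503 ✓
All samples match this transformation.

(c) log(|M| + 1)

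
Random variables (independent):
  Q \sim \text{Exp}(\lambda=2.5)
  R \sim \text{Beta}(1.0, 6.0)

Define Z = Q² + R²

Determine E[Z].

E[Z] = E[Q²] + E[R²]
E[Q²] = Var(Q) + E[Q]² = 0.16 + 0.16 = 0.32
E[R²] = Var(R) + E[R]² = 0.015306122 + 0.020408163 = 0.035714286
E[Z] = 0.32 + 0.035714286 = 0.35571429

0.35571429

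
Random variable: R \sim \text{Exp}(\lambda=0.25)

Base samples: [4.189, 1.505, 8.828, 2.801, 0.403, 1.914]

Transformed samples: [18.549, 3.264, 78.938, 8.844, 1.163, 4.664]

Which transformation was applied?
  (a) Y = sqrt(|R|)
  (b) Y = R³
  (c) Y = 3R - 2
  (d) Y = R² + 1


Checking option (d) Y = R² + 1:
  R = 4.189 -> Y = 18.549 ✓
  R = 1.505 -> Y = 3.264 ✓
  R = 8.828 -> Y = 78.938 ✓
All samples match this transformation.

(d) R² + 1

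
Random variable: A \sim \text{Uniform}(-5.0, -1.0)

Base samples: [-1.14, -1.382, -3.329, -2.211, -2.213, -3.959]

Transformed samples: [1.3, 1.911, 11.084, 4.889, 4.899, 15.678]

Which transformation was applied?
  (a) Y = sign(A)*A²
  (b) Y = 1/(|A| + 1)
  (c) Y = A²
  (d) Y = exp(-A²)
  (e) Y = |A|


Checking option (c) Y = A²:
  A = -1.14 -> Y = 1.3 ✓
  A = -1.382 -> Y = 1.911 ✓
  A = -3.329 -> Y = 11.084 ✓
All samples match this transformation.

(c) A²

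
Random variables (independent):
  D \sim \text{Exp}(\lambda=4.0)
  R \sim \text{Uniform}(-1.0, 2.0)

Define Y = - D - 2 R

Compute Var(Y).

For independent RVs: Var(aX + bY) = a²Var(X) + b²Var(Y)
Var(D) = 0.0625
Var(R) = 0.75
Var(Y) = (-1)²*0.0625 + (-2)²*0.75
= 1*0.0625 + 4*0.75 = 3.0625

3.0625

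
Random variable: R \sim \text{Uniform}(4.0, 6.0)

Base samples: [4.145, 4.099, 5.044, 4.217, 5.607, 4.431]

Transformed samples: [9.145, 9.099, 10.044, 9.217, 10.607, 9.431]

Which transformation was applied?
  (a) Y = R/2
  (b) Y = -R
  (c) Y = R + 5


Checking option (c) Y = R + 5:
  R = 4.145 -> Y = 9.145 ✓
  R = 4.099 -> Y = 9.099 ✓
  R = 5.044 -> Y = 10.044 ✓
All samples match this transformation.

(c) R + 5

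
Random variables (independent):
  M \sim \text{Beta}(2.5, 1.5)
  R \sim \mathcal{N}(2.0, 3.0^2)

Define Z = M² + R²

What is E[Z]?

E[Z] = E[M²] + E[R²]
E[M²] = Var(M) + E[M]² = 0.046875 + 0.390625 = 0.4375
E[R²] = Var(R) + E[R]² = 9 + 4 = 13
E[Z] = 0.4375 + 13 = 13.4375

13.4375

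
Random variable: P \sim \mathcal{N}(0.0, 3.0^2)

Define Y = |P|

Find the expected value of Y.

For X ~ N(0, 3.0²), E[|X|] = sigma * sqrt(2/pi)
= 3.0 * sqrt(2/pi) = 2.3936537

2.3936537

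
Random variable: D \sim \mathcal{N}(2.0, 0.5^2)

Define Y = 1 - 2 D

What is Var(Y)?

For Y = aD + b: Var(Y) = a² * Var(D)
Var(D) = 0.5^2 = 0.25
Var(Y) = (-2)² * 0.25 = 4 * 0.25 = 1

1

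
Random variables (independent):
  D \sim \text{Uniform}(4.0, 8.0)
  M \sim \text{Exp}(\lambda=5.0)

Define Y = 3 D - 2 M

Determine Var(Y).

For independent RVs: Var(aX + bY) = a²Var(X) + b²Var(Y)
Var(D) = 1.3333333
Var(M) = 0.04
Var(Y) = 3²*1.3333333 + (-2)²*0.04
= 9*1.3333333 + 4*0.04 = 12.16

12.16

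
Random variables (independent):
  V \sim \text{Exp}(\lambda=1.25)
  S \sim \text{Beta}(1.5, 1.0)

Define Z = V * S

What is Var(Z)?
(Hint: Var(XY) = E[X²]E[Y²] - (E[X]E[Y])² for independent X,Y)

Var(XY) = E[X²]E[Y²] - (E[X]E[Y])²
E[V] = 0.8, Var(V) = 0.64
E[S] = 0.6, Var(S) = 0.068571429
E[V²] = 0.64 + 0.8² = 1.28
E[S²] = 0.068571429 + 0.6² = 0.42857143
Var(Z) = 1.28*0.42857143 - (0.8*0.6)²
= 0.54857143 - 0.2304 = 0.31817143

0.31817143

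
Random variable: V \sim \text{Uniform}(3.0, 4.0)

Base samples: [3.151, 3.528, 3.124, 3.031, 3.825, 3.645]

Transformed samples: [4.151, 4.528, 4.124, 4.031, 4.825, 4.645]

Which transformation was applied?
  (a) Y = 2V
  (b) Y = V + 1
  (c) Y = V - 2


Checking option (b) Y = V + 1:
  V = 3.151 -> Y = 4.151 ✓
  V = 3.528 -> Y = 4.528 ✓
  V = 3.124 -> Y = 4.124 ✓
All samples match this transformation.

(b) V + 1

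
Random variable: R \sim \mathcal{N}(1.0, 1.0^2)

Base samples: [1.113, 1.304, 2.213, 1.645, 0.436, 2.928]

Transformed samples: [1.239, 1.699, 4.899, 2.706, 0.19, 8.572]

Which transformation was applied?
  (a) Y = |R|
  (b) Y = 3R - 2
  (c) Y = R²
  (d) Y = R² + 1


Checking option (c) Y = R²:
  R = 1.113 -> Y = 1.239 ✓
  R = 1.304 -> Y = 1.699 ✓
  R = 2.213 -> Y = 4.899 ✓
All samples match this transformation.

(c) R²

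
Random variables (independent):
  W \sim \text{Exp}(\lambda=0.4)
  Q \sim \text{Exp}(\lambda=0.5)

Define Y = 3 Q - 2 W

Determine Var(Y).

For independent RVs: Var(aX + bY) = a²Var(X) + b²Var(Y)
Var(W) = 6.25
Var(Q) = 4
Var(Y) = (-2)²*6.25 + 3²*4
= 4*6.25 + 9*4 = 61

61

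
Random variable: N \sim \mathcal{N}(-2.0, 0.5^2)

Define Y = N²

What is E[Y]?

Using E[X²] = Var(X) + (E[X])²:
E[N] = -2
Var(N) = 0.5^2 = 0.25
E[N²] = 0.25 + (-2)² = 0.25 + 4 = 4.25

4.25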